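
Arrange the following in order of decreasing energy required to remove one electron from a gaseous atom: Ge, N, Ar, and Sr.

Ar, N, Ge, Sr

N is in period 2, group 15; Ar is in period 3, group 18; Ge is in period 4, group 14; Sr is in period 5, group 2.
Removing the outermost electron gets harder across a period and easier down a group.
These span different periods and groups, so the two trends combine.
Ge > Sr: relative to Sr, both the across-period and down-group shifts push Ge's first ionization energy up.
N > Ge: both effects reinforce here, so N is clearly the higher of the two.
Ar > N: the two effects oppose for this pair; the across-period effect wins (1521 vs 1402 kJ/mol).
For reference (kJ/mol): N 1402, Ar 1521, Ge 762, Sr 550.
So from highest to lowest: Ar > N > Ge > Sr.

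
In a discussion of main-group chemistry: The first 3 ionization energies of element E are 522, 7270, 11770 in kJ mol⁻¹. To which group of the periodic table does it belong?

Look for the largest jump between consecutive ionization energies: IE2/IE1 ≈ 13.9, far larger than any earlier ratio.
That jump marks the point where a core electron is being removed. So the atom has 1 valence electron.
A main-group element with 1 valence electron is in group 1.

Group 1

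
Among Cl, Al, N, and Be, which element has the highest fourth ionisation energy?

Be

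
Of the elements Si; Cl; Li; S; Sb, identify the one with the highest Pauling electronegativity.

Cl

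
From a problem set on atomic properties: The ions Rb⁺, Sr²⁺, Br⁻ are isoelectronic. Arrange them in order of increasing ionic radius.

Sr²⁺, Rb⁺, Br⁻

All of these have 36 electrons, so size is governed by nuclear charge alone: the more protons, the stronger the pull on the same electron cloud, and the smaller the ion.
Nuclear charges: Sr²⁺ (Z=38), Rb⁺ (Z=37), Br⁻ (Z=35).
Smallest to largest: Sr²⁺ < Rb⁺ < Br⁻.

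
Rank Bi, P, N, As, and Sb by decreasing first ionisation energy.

N > P > As > Sb > Bi

N is in period 2, group 15; P is in period 3, group 15; As is in period 4, group 15; Sb is in period 5, group 15; Bi is in period 6, group 15.
Across a period the outer electron is held more tightly (higher IE₁); down a group it sits in a higher shell, more shielded, and comes off more easily.
All are in group 15, so first ionization energy increases up the group.
So from highest to lowest: N > P > As > Sb > Bi.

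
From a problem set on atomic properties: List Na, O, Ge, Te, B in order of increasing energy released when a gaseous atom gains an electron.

B < Na < Ge < O < Te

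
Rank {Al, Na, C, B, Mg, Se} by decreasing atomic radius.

B is in period 2, group 13; C is in period 2, group 14; Na is in period 3, group 1; Mg is in period 3, group 2; Al is in period 3, group 13; Se is in period 4, group 16.
Radius decreases left→right (rising Z_eff, same n) and increases top→bottom (higher n).
Neither a single period nor a single group — weigh both effects.
B > C: B lies to the left of C in period 2, so the across-period effect alone puts B larger.
Se > B: the two effects oppose for this pair; the down-group effect wins (116 vs 85 pm).
Al > Se: the two effects oppose for this pair; the across-period effect wins (126 vs 116 pm).
Mg > Al: both are in period 3; the period trend gives Mg the larger value.
Na > Mg: both are in period 3; the period trend gives Na the larger value.
Tabulated atomic radius (pm): B 85, C 75, Na 155, Mg 139, Al 126, Se 116.
So from largest to smallest: Na > Mg > Al > Se > B > C.

Na > Mg > Al > Se > B > C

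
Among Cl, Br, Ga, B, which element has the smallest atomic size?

Moving right in a period, electrons are added to the same shell under a stronger nuclear pull, so atoms get smaller; moving down, a new shell is opened and atoms get larger.
These span different periods and groups, so the two trends combine.
Cl > B: period and group pull opposite ways; the down-group shift dominates (99 vs 85 pm).
Br > Cl: Br sits below Cl in group 17, so the down-group effect alone puts Br larger.
Ga > Br: Ga lies to the left of Br in period 4, so the across-period effect alone puts Ga larger.
Tabulated atomic radius (pm): B 85, Cl 99, Ga 124, Br 114.
The smallest atomic size among these belongs to B.

B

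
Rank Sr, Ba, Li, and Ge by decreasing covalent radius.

Ba > Sr > Li > Ge

Li is in period 2, group 1; Ge is in period 4, group 14; Sr is in period 5, group 2; Ba is in period 6, group 2.
Radius decreases left→right (rising Z_eff, same n) and increases top→bottom (higher n).
Here both period and group differ, so the two effects have to be weighed against each other.
Li > Ge: period and group pull opposite ways; the across-period shift dominates (133 vs 121 pm).
Sr > Li: the two effects oppose for this pair; the down-group effect wins (185 vs 133 pm).
Ba > Sr: Ba sits below Sr in group 2, so the down-group effect alone puts Ba larger.
Approximate values (pm): Li 133, Ge 121, Sr 185, Ba 196.
So from largest to smallest: Ba > Sr > Li > Ge.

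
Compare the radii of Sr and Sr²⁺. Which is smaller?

Forming Sr²⁺ removes 2 electrons from Sr. Fewer electrons for the same nuclear charge means less shielding and a higher Z_eff on the remaining electrons, and for main-group metals the entire outer shell is lost.
A cation is smaller than its parent atom: Sr²⁺ < Sr.

Sr²⁺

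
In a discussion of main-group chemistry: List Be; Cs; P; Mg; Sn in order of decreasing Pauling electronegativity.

P > Sn > Be > Mg > Cs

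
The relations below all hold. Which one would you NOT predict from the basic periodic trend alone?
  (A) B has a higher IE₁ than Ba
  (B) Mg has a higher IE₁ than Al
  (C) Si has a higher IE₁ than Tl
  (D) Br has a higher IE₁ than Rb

The general trend: IE₁ increases across a period and decreases down a group.
(A) B (period 2, group 13) vs Ba (period 6, group 2): the stated order agrees with the simple trend.
(B) Mg (period 3, group 2) vs Al (period 3, group 13): the stated order contradicts the simple trend.
(C) Si (period 3, group 14) vs Tl (period 6, group 13): the stated order agrees with the simple trend.
(D) Br (period 4, group 17) vs Rb (period 5, group 1): the stated order agrees with the simple trend.
The exception is (B): Al's single 3p electron is easier to remove than one from Mg's filled 3s².

(B)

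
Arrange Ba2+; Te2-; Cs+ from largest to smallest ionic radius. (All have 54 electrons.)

Te2- > Cs+ > Ba2+

All of these have 54 electrons, so size is governed by nuclear charge alone: the more protons, the stronger the pull on the same electron cloud, and the smaller the ion.
Nuclear charges: Ba2+ (Z=56), Cs+ (Z=55), Te2- (Z=52).
Largest to smallest: Te2- > Cs+ > Ba2+.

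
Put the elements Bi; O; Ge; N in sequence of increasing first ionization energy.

N is in period 2, group 15; O is in period 2, group 16; Ge is in period 4, group 14; Bi is in period 6, group 15.
IE₁ increases left→right with effective nuclear charge and decreases top→bottom as the valence shell moves farther out.
These span different periods and groups, so the two trends combine.
Ge > Bi: the two effects oppose for this pair; the down-group effect wins (762 vs 703 kJ/mol).
O > Ge: relative to Ge, both the across-period and down-group shifts push O's first ionization energy up.
N > O: this pair runs against the simple trend — see the exception note.
Note the exception: N has a higher first ionization energy than O, contrary to the simple trend — pairing an electron in O's 2p⁴ costs repulsion energy, so O ionizes more easily than half-filled N (2p³).
Tabulated first ionization energy (kJ/mol): N 1402, O 1314, Ge 762, Bi 703.
So from lowest to highest: Bi < Ge < O < N.

Bi < Ge < O < N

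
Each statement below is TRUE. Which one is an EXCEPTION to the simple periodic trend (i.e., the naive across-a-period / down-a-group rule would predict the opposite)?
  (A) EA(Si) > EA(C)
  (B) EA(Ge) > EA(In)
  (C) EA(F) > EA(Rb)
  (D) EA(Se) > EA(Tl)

(A)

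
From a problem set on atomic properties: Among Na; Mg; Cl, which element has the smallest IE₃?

IE_3 is the cost of taking one more electron from the +2 cation: Na²⁺ is already 1 electron into the core; Mg²⁺ is the bare [Ne] core; Cl²⁺ still has 5 valence electrons.
Core electrons are held far more tightly than valence electrons, so Na and Mg top the IE_3 order.
Tabulated IE_3 (kJ/mol): Na 6910, Mg 7733, Cl 3822.
Putting it together, IE_3: Cl < Na < Mg.

Cl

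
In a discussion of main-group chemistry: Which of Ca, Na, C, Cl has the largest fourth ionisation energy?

Na

After 3 electrons have been removed, what remains? Ca³⁺ is already 1 electron into the core; Na³⁺ is already 2 electrons into the core; C³⁺ still has 1 valence electron; Cl³⁺ still has 4 valence electrons.
Breaking into a closed-shell core is much more expensive than removing a leftover valence electron — Ca and Na have the largest IE_4 here.
Valence configurations: C³⁺ [He]2s¹, Cl³⁺ [Ne]3s²3p².
The numbers (kJ/mol): Ca 6491, Na 9543, C 6223, Cl 5159.
Putting it together, IE_4: Cl < C < Ca < Na.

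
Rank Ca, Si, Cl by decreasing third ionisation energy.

Ca, Cl, Si

After 2 electrons have been removed, what remains? Ca²⁺ is the bare [Ar] core; Si²⁺ still has 2 valence electrons; Cl²⁺ still has 5 valence electrons.
Breaking into a closed-shell core is much more expensive than removing a leftover valence electron — Ca has the largest IE_3 here.
Valence configurations: Si²⁺ [Ne]3s², Cl²⁺ [Ne]3s²3p³.
Approximate IE_3 values (kJ/mol): Ca 4912, Si 3232, Cl 3822.
Putting it together, IE_3: Si < Cl < Ca.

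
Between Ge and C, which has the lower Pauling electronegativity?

Ge

C is in period 2, group 14; Ge is in period 4, group 14.
EN rises left→right (higher Z_eff, smaller atoms) and falls top→bottom (larger, more shielded atoms).
All are in group 14, so electronegativity increases up the group.
So Ge has the lower Pauling electronegativity (Ge < C).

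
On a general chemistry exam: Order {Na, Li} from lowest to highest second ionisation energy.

Consider each +1 ion: Na⁺ is the bare [Ne] core; Li⁺ is the bare [He] core.
All of these are removing an electron from a noble-gas core or deeper; the smaller core (lower principal quantum number) is held far more tightly, and within a period the higher nuclear charge binds the same core more tightly.
Tabulated IE_2 (kJ/mol): Na 4562, Li 7298.
Putting it together, IE_2: Na < Li.

Na < Li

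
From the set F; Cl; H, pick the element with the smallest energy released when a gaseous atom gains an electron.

H

Adding an electron releases more energy for atoms nearer the top right (short of the noble gases).
These span different periods and groups, so the two trends combine.
F > H: the two effects oppose for this pair; the across-period effect wins (328 vs 73 kJ/mol).
Cl > F: this pair runs against the simple trend — see the exception note.
Note the exception: Cl has a higher electron affinity than F, contrary to the simple trend — F's small 2p subshell makes the incoming electron feel strong e⁻–e⁻ repulsion, so Cl actually releases more energy on gaining an electron.
Approximate values (kJ/mol): H 73, F 328, Cl 349.
The smallest energy released when a gaseous atom gains an electron among these belongs to H.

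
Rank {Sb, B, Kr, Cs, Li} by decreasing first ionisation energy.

Li is in period 2, group 1; B is in period 2, group 13; Kr is in period 4, group 18; Sb is in period 5, group 15; Cs is in period 6, group 1.
First ionization energy rises across a period (greater Z_eff holds electrons more tightly) and falls down a group (valence electrons are farther from the nucleus).
Here both period and group differ, so the two effects have to be weighed against each other.
Li > Cs: they share group 1; the group trend gives Li the larger value.
B > Li: both are in period 2; the period trend gives B the larger value.
Sb > B: the two effects oppose for this pair; the across-period effect wins (831 vs 801 kJ/mol).
Kr > Sb: both effects reinforce here, so Kr is clearly the higher of the two.
Approximate values (kJ/mol): Li 520, B 801, Kr 1351, Sb 831, Cs 376.
So from highest to lowest: Kr > Sb > B > Li > Cs.

Kr > Sb > B > Li > Cs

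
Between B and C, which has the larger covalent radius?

B

B is in period 2, group 13; C is in period 2, group 14.
Across a period the added protons contract the valence shell; down a group each new principal shell makes the atom larger.
All lie in period 2, so atomic radius increases right to left.
So B has the larger covalent radius (B > C).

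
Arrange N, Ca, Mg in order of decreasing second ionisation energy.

The second ionization energy removes an electron from the +1 ion. For each element: N⁺ still has 4 valence electrons; Ca⁺ still has 1 valence electron; Mg⁺ still has 1 valence electron.
All are still removing valence electrons, so compare the +1 ions as you would atoms: IE_2 generally rises across a period (higher Z_eff) and falls down a group (larger shell), subject to the usual subshell exceptions.
Valence configurations: N⁺ [He]2s²2p², Ca⁺ [Ar]4s¹, Mg⁺ [Ne]3s¹.
Approximate IE_2 values (kJ/mol): N 2856, Ca 1145, Mg 1451.
So the second ionization energies run Ca < Mg < N.

N > Mg > Ca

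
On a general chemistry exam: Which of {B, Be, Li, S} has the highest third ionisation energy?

Be

After 2 electrons have been removed, what remains? B²⁺ still has 1 valence electron; Be²⁺ is the bare [He] core; Li²⁺ is already 1 electron into the core; S²⁺ still has 4 valence electrons.
Core electrons are held far more tightly than valence electrons, so Li and Be top the IE_3 order.
Valence configurations: B²⁺ [He]2s¹, S²⁺ [Ne]3s²3p².
The numbers (kJ/mol): B 3660, Be 14849, Li 11815, S 3357.
Overall IE_3 order: S < B < Li < Be.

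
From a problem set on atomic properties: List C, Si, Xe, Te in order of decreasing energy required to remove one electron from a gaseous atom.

C is in period 2, group 14; Si is in period 3, group 14; Te is in period 5, group 16; Xe is in period 5, group 18.
Across a period the outer electron is held more tightly (higher IE₁); down a group it sits in a higher shell, more shielded, and comes off more easily.
Neither a single period nor a single group — weigh both effects.
Te > Si: the two effects oppose for this pair; the across-period effect wins (869 vs 786 kJ/mol).
C > Te: the two effects oppose for this pair; the down-group effect wins (1086 vs 869 kJ/mol).
Xe > C: the two effects oppose for this pair; the across-period effect wins (1170 vs 1086 kJ/mol).
Approximate values (kJ/mol): C 1086, Si 786, Te 869, Xe 1170.
So from highest to lowest: Xe > C > Te > Si.

Xe > C > Te > Si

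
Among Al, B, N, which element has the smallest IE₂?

Al

The second ionization energy removes an electron from the +1 ion. For each element: Al⁺ still has 2 valence electrons; B⁺ still has 2 valence electrons; N⁺ still has 4 valence electrons.
All are still removing valence electrons, so compare the +1 ions as you would atoms: IE_2 generally rises across a period (higher Z_eff) and falls down a group (larger shell), subject to the usual subshell exceptions.
Valence configurations: Al⁺ [Ne]3s², B⁺ [He]2s², N⁺ [He]2s²2p².
The numbers (kJ/mol): Al 1817, B 2427, N 2856.
Overall IE_2 order: Al < B < N.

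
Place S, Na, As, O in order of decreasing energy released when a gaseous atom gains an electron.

O is in period 2, group 16; Na is in period 3, group 1; S is in period 3, group 16; As is in period 4, group 15.
EA tends to increase across a period and decrease down a group, though the pattern is less regular than for IE or radius.
These span different periods and groups, so the two trends combine.
As > Na: the two effects oppose for this pair; the across-period effect wins (78 vs 53 kJ/mol).
O > As: both effects reinforce here, so O is clearly the higher of the two.
S > O: this pair runs against the simple trend — see the exception note.
Note the exception: S has a higher electron affinity than O, contrary to the simple trend — the compact 2p subshell of O repels the added electron more than S's larger 3p does.
For reference (kJ/mol): O 141, Na 53, S 200, As 78.
So from highest to lowest: S > O > As > Na.

S > O > As > Na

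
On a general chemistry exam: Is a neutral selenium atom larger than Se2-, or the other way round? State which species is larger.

Forming Se2- adds 2 electrons to Se. More electron–electron repulsion in the same shell, with unchanged nuclear charge, lets the cloud expand.
An anion is larger than its parent atom: Se2- > Se.

Se2-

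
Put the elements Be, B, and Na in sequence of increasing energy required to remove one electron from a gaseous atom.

Na < B < Be

Across a period the outer electron is held more tightly (higher IE₁); down a group it sits in a higher shell, more shielded, and comes off more easily.
Neither a single period nor a single group — weigh both effects.
B > Na: relative to Na, both the across-period and down-group shifts push B's first ionization energy up.
Be > B: this pair runs against the simple trend — see the exception note.
Note the exception: Be has a higher first ionization energy than B, contrary to the simple trend — removing B's lone 2p electron is easier than breaking Be's filled 2s².
For reference (kJ/mol): Be 900, B 801, Na 496.
So from lowest to highest: Na < B < Be.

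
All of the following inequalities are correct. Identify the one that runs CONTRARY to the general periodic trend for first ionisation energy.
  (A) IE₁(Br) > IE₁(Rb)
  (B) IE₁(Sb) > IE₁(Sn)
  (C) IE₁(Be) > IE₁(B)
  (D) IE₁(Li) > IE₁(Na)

The general trend: first ionisation energy increases across a period and decreases down a group.
(A) Br (period 4, group 17) vs Rb (period 5, group 1): the stated order agrees with the simple trend.
(B) Sb (period 5, group 15) vs Sn (period 5, group 14): the stated order agrees with the simple trend.
(C) Be (period 2, group 2) vs B (period 2, group 13): the stated order contradicts the simple trend.
(D) Li (period 2, group 1) vs Na (period 3, group 1): the stated order agrees with the simple trend.
The exception is (C): removing B's lone 2p electron is easier than breaking Be's filled 2s².

(C)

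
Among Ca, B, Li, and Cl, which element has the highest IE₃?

Li

Consider each +2 ion: Ca²⁺ is the bare [Ar] core; B²⁺ still has 1 valence electron; Li²⁺ is already 1 electron into the core; Cl²⁺ still has 5 valence electrons.
Pulling an electron out of a noble-gas core costs far more than removing a remaining valence electron, so Ca and Li sit at the high end of IE_3.
Valence configurations: B²⁺ [He]2s¹, Cl²⁺ [Ne]3s²3p³.
The numbers (kJ/mol): Ca 4912, B 3660, Li 11815, Cl 3822.
Hence IE_3: B < Cl < Ca < Li.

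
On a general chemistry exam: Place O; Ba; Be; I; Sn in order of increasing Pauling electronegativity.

Ba < Be < Sn < I < O

EN rises left→right (higher Z_eff, smaller atoms) and falls top→bottom (larger, more shielded atoms).
These span different periods and groups, so the two trends combine.
Be > Ba: they share group 2; the group trend gives Be the larger value.
Sn > Be: the two effects oppose for this pair; the across-period effect wins (1.96 vs 1.57).
I > Sn: I lies to the right of Sn in period 5, so the across-period effect alone puts I higher.
O > I: the two effects oppose for this pair; the down-group effect wins (3.44 vs 2.66).
For reference (Pauling): Be 1.57, O 3.44, Sn 1.96, I 2.66, Ba 0.89.
So from lowest to highest: Ba < Be < Sn < I < O.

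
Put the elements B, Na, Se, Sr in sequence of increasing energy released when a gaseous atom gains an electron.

B is in period 2, group 13; Na is in period 3, group 1; Se is in period 4, group 16; Sr is in period 5, group 2.
Electron affinity generally becomes more exothermic across a period toward the halogens and less exothermic down a group.
Neither a single period nor a single group — weigh both effects.
B > Sr: both effects reinforce here, so B is clearly the higher of the two.
Na > B: this pair runs against the simple trend — see the exception note.
Se > Na: the two effects oppose for this pair; the across-period effect wins (195 vs 53 kJ/mol).
Note the exception: Na has a higher electron affinity than B, contrary to the simple trend — B's ns²np¹ configuration gives only a small electron affinity — the sparsely filled np subshell binds an added electron weakly.
Tabulated electron affinity (kJ/mol): B 27, Na 53, Se 195, Sr 5.
So from lowest to highest: Sr < B < Na < Se.

Sr, B, Na, Se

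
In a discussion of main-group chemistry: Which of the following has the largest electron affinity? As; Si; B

Si

B is in period 2, group 13; Si is in period 3, group 14; As is in period 4, group 15.
Adding an electron releases more energy for atoms nearer the top right (short of the noble gases).
A diagonal step moves right (one effect) and down (the opposite effect) at once.
As > B: period and group pull opposite ways; the across-period shift dominates (78 vs 27 kJ/mol).
Si > As: the two effects oppose for this pair; the down-group effect wins (134 vs 78 kJ/mol).
Approximate values (kJ/mol): B 27, Si 134, As 78.
The largest electron affinity among these belongs to Si.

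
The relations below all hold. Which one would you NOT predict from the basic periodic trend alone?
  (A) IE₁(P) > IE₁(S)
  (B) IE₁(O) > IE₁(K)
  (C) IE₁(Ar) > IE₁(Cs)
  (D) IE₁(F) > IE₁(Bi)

(A)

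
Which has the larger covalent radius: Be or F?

Be is in period 2, group 2; F is in period 2, group 17.
Moving right in a period, electrons are added to the same shell under a stronger nuclear pull, so atoms get smaller; moving down, a new shell is opened and atoms get larger.
All lie in period 2, so atomic radius increases right to left.
So Be has the larger covalent radius (Be > F).

Be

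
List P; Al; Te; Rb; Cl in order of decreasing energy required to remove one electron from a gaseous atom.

Al is in period 3, group 13; P is in period 3, group 15; Cl is in period 3, group 17; Rb is in period 5, group 1; Te is in period 5, group 16.
Removing the outermost electron gets harder across a period and easier down a group.
Neither a single period nor a single group — weigh both effects.
Al > Rb: both effects reinforce here, so Al is clearly the higher of the two.
Te > Al: the two effects oppose for this pair; the across-period effect wins (869 vs 578 kJ/mol).
P > Te: period and group pull opposite ways; the down-group shift dominates (1012 vs 869 kJ/mol).
Cl > P: Cl lies to the right of P in period 3, so the across-period effect alone puts Cl higher.
For reference (kJ/mol): Al 578, P 1012, Cl 1251, Rb 403, Te 869.
So from highest to lowest: Cl > P > Te > Al > Rb.

Cl > P > Te > Al > Rb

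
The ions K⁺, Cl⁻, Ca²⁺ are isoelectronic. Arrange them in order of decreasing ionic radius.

All of these have 18 electrons, so size is governed by nuclear charge alone: the more protons, the stronger the pull on the same electron cloud, and the smaller the ion.
Nuclear charges: Ca²⁺ (Z=20), K⁺ (Z=19), Cl⁻ (Z=17).
Largest to smallest: Cl⁻ > K⁺ > Ca²⁺.

Cl⁻, K⁺, Ca²⁺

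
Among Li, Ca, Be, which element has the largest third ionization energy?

Be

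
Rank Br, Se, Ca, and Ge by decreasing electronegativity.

Ca is in period 4, group 2; Ge is in period 4, group 14; Se is in period 4, group 16; Br is in period 4, group 17.
Electronegativity increases across a period and decreases down a group, tracking effective nuclear charge and atomic size.
All lie in period 4, so electronegativity increases left to right.
So from highest to lowest: Br > Se > Ge > Ca.

Br > Se > Ge > Ca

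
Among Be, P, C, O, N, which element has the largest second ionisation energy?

IE_2 is the cost of taking one more electron from the +1 cation: Be⁺ still has 1 valence electron; P⁺ still has 4 valence electrons; C⁺ still has 3 valence electrons; O⁺ still has 5 valence electrons; N⁺ still has 4 valence electrons.
All are still removing valence electrons, so compare the +1 ions as you would atoms: IE_2 generally rises across a period (higher Z_eff) and falls down a group (larger shell), subject to the usual subshell exceptions.
Valence configurations: Be⁺ [He]2s¹, P⁺ [Ne]3s²3p², C⁺ [He]2s²2p¹, O⁺ [He]2s²2p³, N⁺ [He]2s²2p².
Tabulated IE_2 (kJ/mol): Be 1757, P 1907, C 2353, O 3388, N 2856.
Hence IE_2: Be < P < C < N < O.

O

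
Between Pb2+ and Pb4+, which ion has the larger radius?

Pb2+

Both ions have Z = 82 protons, but Pb4+ has lost more electrons, so its remaining electrons feel a larger effective nuclear charge per electron and are pulled in more tightly.
Higher positive charge → smaller ion, so Pb2+ > Pb4+.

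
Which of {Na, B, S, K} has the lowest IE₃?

S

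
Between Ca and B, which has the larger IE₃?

After 2 electrons have been removed, what remains? Ca²⁺ is the bare [Ar] core; B²⁺ still has 1 valence electron.
Pulling an electron out of a noble-gas core costs far more than removing a remaining valence electron, so Ca sits at the high end of IE_3.
The numbers (kJ/mol): Ca 4912, B 3660.
Hence IE_3: B < Ca.

Ca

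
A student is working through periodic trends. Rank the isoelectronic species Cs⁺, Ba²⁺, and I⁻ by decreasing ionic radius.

I⁻, Cs⁺, Ba²⁺

All of these have 54 electrons, so size is governed by nuclear charge alone: the more protons, the stronger the pull on the same electron cloud, and the smaller the ion.
Nuclear charges: Ba²⁺ (Z=56), Cs⁺ (Z=55), I⁻ (Z=53).
Largest to smallest: I⁻ > Cs⁺ > Ba²⁺.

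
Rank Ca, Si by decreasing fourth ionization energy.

Ca, Si

Consider each +3 ion: Ca³⁺ is already 1 electron into the core; Si³⁺ still has 1 valence electron.
Breaking into a closed-shell core is much more expensive than removing a leftover valence electron — Ca has the largest IE_4 here.
The numbers (kJ/mol): Ca 6491, Si 4356.
So the fourth ionization energies run Si < Ca.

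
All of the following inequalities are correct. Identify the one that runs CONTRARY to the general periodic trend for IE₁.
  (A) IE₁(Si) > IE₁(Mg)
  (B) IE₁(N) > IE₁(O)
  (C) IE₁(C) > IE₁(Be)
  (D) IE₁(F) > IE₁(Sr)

(B)

The general trend: IE₁ increases across a period and decreases down a group.
(A) Si (period 3, group 14) vs Mg (period 3, group 2): the stated order agrees with the simple trend.
(B) N (period 2, group 15) vs O (period 2, group 16): the stated order contradicts the simple trend.
(C) C (period 2, group 14) vs Be (period 2, group 2): the stated order agrees with the simple trend.
(D) F (period 2, group 17) vs Sr (period 5, group 2): the stated order agrees with the simple trend.
The exception is (B): pairing an electron in O's 2p⁴ costs repulsion energy, so O ionizes more easily than half-filled N (2p³).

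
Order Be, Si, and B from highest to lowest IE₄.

The fourth ionization energy removes an electron from the +3 ion. For each element: Be³⁺ is already 1 electron into the core; Si³⁺ still has 1 valence electron; B³⁺ is the bare [He] core.
Core electrons are held far more tightly than valence electrons, so Be and B top the IE_4 order.
Tabulated IE_4 (kJ/mol): Be 21007, Si 4356, B 25026.
Overall IE_4 order: Si < Be < B.

B > Be > Si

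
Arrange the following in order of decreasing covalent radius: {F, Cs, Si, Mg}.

F is in period 2, group 17; Mg is in period 3, group 2; Si is in period 3, group 14; Cs is in period 6, group 1.
Moving right in a period, electrons are added to the same shell under a stronger nuclear pull, so atoms get smaller; moving down, a new shell is opened and atoms get larger.
These span different periods and groups, so the two trends combine.
Si > F: both effects reinforce here, so Si is clearly the larger of the two.
Mg > Si: Mg lies to the left of Si in period 3, so the across-period effect alone puts Mg larger.
Cs > Mg: both effects reinforce here, so Cs is clearly the larger of the two.
For reference (pm): F 64, Mg 139, Si 116, Cs 232.
So from largest to smallest: Cs > Mg > Si > F.

Cs > Mg > Si > F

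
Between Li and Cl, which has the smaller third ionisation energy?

Cl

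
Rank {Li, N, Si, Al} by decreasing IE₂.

Li > N > Al > Si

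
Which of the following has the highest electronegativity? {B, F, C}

F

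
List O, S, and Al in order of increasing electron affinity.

O is in period 2, group 16; Al is in period 3, group 13; S is in period 3, group 16.
Electron affinity generally becomes more exothermic across a period toward the halogens and less exothermic down a group.
Neither a single period nor a single group — weigh both effects.
O > Al: relative to Al, both the across-period and down-group shifts push O's electron affinity up.
S > O: this pair runs against the simple trend — see the exception note.
Note the exception: S has a higher electron affinity than O, contrary to the simple trend — the compact 2p subshell of O repels the added electron more than S's larger 3p does.
Approximate values (kJ/mol): O 141, Al 42, S 200.
So from lowest to highest: Al < O < S.

Al < O < S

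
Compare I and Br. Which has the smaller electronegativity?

I

Br is in period 4, group 17; I is in period 5, group 17.
EN rises left→right (higher Z_eff, smaller atoms) and falls top→bottom (larger, more shielded atoms).
All are in group 17, so electronegativity increases up the group.
So I has the smaller electronegativity (I < Br).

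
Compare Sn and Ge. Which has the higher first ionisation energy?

Ge

Across a period the outer electron is held more tightly (higher IE₁); down a group it sits in a higher shell, more shielded, and comes off more easily.
All are in group 14, so first ionization energy increases up the group.
So Ge has the higher first ionisation energy (Ge > Sn).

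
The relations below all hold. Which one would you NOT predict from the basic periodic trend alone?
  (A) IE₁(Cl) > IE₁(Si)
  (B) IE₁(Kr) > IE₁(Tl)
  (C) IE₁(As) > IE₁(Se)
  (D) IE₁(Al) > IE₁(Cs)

(C)

The general trend: first ionization energy increases across a period and decreases down a group.
(A) Cl (period 3, group 17) vs Si (period 3, group 14): the stated order agrees with the simple trend.
(B) Kr (period 4, group 18) vs Tl (period 6, group 13): the stated order agrees with the simple trend.
(C) As (period 4, group 15) vs Se (period 4, group 16): the stated order contradicts the simple trend.
(D) Al (period 3, group 13) vs Cs (period 6, group 1): the stated order agrees with the simple trend.
The exception is (C): Se (4p⁴) ionizes more easily than half-filled As (4p³).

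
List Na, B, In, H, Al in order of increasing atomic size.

Radius decreases left→right (rising Z_eff, same n) and increases top→bottom (higher n).
Neither a single period nor a single group — weigh both effects.
B > H: the two effects oppose for this pair; the down-group effect wins (85 vs 32 pm).
Al > B: Al sits below B in group 13, so the down-group effect alone puts Al larger.
In > Al: they share group 13; the group trend gives In the larger value.
Na > In: period and group pull opposite ways; the across-period shift dominates (155 vs 142 pm).
For reference (pm): H 32, B 85, Na 155, Al 126, In 142.
So from smallest to largest: H < B < Al < In < Na.

H, B, Al, In, Na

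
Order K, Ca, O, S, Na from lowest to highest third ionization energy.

IE_3 is the cost of taking one more electron from the +2 cation: K²⁺ is already 1 electron into the core; Ca²⁺ is the bare [Ar] core; O²⁺ still has 4 valence electrons; S²⁺ still has 4 valence electrons; Na²⁺ is already 1 electron into the core.
Usually core removal costs more than valence removal, but here the competition is close: a tightly held n=2 valence electron can cost more to remove than an n=3 core electron, so the actual values have to decide it.
Valence configurations: O²⁺ [He]2s²2p², S²⁺ [Ne]3s²3p².
The numbers (kJ/mol): K 4420, Ca 4912, O 5300, S 3357, Na 6910.
Putting it together, IE_3: S < K < Ca < O < Na.

S, K, Ca, O, Na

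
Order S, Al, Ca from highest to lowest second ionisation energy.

S, Al, Ca

The second ionization energy removes an electron from the +1 ion. For each element: S⁺ still has 5 valence electrons; Al⁺ still has 2 valence electrons; Ca⁺ still has 1 valence electron.
All are still removing valence electrons, so compare the +1 ions as you would atoms: IE_2 generally rises across a period (higher Z_eff) and falls down a group (larger shell), subject to the usual subshell exceptions.
Valence configurations: S⁺ [Ne]3s²3p³, Al⁺ [Ne]3s², Ca⁺ [Ar]4s¹.
Approximate IE_2 values (kJ/mol): S 2252, Al 1817, Ca 1145.
Putting it together, IE_2: Ca < Al < S.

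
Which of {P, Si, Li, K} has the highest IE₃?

Consider each +2 ion: P²⁺ still has 3 valence electrons; Si²⁺ still has 2 valence electrons; Li²⁺ is already 1 electron into the core; K²⁺ is already 1 electron into the core.
Pulling an electron out of a noble-gas core costs far more than removing a remaining valence electron, so K and Li sit at the high end of IE_3.
Valence configurations: P²⁺ [Ne]3s²3p¹, Si²⁺ [Ne]3s².
P²⁺ loses a lone 3p electron whereas Si²⁺ must break into a filled 3s² pair, so IE_3(Si) > IE_3(P) even though P has the higher nuclear charge.
Approximate IE_3 values (kJ/mol): P 2914, Si 3232, Li 11815, K 4420.
Overall IE_3 order: P < Si < K < Li.

Li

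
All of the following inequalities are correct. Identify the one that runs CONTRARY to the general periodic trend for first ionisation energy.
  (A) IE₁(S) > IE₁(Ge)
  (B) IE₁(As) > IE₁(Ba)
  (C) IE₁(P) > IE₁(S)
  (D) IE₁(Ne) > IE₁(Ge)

The general trend: first ionisation energy increases across a period and decreases down a group.
(A) S (period 3, group 16) vs Ge (period 4, group 14): the stated order agrees with the simple trend.
(B) As (period 4, group 15) vs Ba (period 6, group 2): the stated order agrees with the simple trend.
(C) P (period 3, group 15) vs S (period 3, group 16): the stated order contradicts the simple trend.
(D) Ne (period 2, group 18) vs Ge (period 4, group 14): the stated order agrees with the simple trend.
The exception is (C): S (3p⁴) ionizes more easily than half-filled P (3p³) because the paired 3p electron in S is pushed out by e⁻–e⁻ repulsion.

(C)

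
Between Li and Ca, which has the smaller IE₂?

The second ionization energy removes an electron from the +1 ion. For each element: Li⁺ is the bare [He] core; Ca⁺ still has 1 valence electron.
Core electrons are held far more tightly than valence electrons, so Li tops the IE_2 order.
Approximate IE_2 values (kJ/mol): Li 7298, Ca 1145.
Putting it together, IE_2: Ca < Li.

Ca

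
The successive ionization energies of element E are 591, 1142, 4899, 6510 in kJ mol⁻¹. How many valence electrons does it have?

2

Look for the largest jump between consecutive ionization energies: IE3/IE2 ≈ 4.3, far larger than any earlier ratio.
That jump marks the point where a core electron is being removed. So the atom has 2 valence electrons.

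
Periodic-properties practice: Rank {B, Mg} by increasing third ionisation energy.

B < Mg

The third ionization energy removes an electron from the +2 ion. For each element: B²⁺ still has 1 valence electron; Mg²⁺ is the bare [Ne] core.
Core electrons are held far more tightly than valence electrons, so Mg tops the IE_3 order.
Approximate IE_3 values (kJ/mol): B 3660, Mg 7733.
Overall IE_3 order: B < Mg.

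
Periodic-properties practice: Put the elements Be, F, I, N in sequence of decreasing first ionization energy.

F, N, I, Be

Removing the outermost electron gets harder across a period and easier down a group.
Here both period and group differ, so the two effects have to be weighed against each other.
I > Be: period and group pull opposite ways; the across-period shift dominates (1008 vs 900 kJ/mol).
N > I: the two effects oppose for this pair; the down-group effect wins (1402 vs 1008 kJ/mol).
F > N: both are in period 2; the period trend gives F the larger value.
For reference (kJ/mol): Be 900, N 1402, F 1681, I 1008.
So from highest to lowest: F > N > I > Be.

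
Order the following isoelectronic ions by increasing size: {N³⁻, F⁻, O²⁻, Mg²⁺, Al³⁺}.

Al³⁺ < Mg²⁺ < F⁻ < O²⁻ < N³⁻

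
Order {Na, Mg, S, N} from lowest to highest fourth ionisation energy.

S < N < Na < Mg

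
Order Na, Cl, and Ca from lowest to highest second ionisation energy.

Ca < Cl < Na

After 1 electron has been removed, what remains? Na⁺ is the bare [Ne] core; Cl⁺ still has 6 valence electrons; Ca⁺ still has 1 valence electron.
Core electrons are held far more tightly than valence electrons, so Na tops the IE_2 order.
Valence configurations: Cl⁺ [Ne]3s²3p⁴, Ca⁺ [Ar]4s¹.
Tabulated IE_2 (kJ/mol): Na 4562, Cl 2298, Ca 1145.
So the second ionization energies run Ca < Cl < Na.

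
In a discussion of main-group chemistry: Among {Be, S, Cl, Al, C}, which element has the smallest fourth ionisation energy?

After 3 electrons have been removed, what remains? Be³⁺ is already 1 electron into the core; S³⁺ still has 3 valence electrons; Cl³⁺ still has 4 valence electrons; Al³⁺ is the bare [Ne] core; C³⁺ still has 1 valence electron.
Pulling an electron out of a noble-gas core costs far more than removing a remaining valence electron, so Al and Be sit at the high end of IE_4.
Valence configurations: S³⁺ [Ne]3s²3p¹, Cl³⁺ [Ne]3s²3p², C³⁺ [He]2s¹.
Tabulated IE_4 (kJ/mol): Be 21007, S 4556, Cl 5159, Al 11577, C 6223.
So the fourth ionization energies run S < Cl < C < Al < Be.

S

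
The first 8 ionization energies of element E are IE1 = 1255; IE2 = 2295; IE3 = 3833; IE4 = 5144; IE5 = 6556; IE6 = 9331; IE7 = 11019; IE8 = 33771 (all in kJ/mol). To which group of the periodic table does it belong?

Group 17

Look for the largest jump between consecutive ionization energies: IE8/IE7 ≈ 3.1, far larger than any earlier ratio.
That jump marks the point where a core electron is being removed. So the atom has 7 valence electrons.
A main-group element with 7 valence electrons is in group 17.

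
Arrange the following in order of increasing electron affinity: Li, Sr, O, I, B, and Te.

Sr < B < Li < O < Te < I

Li is in period 2, group 1; B is in period 2, group 13; O is in period 2, group 16; Sr is in period 5, group 2; Te is in period 5, group 16; I is in period 5, group 17.
Electron affinity generally becomes more exothermic across a period toward the halogens and less exothermic down a group.
These span different periods and groups, so the two trends combine.
B > Sr: both effects reinforce here, so B is clearly the higher of the two.
Li > B: this pair runs against the simple trend — see the exception note.
O > Li: O lies to the right of Li in period 2, so the across-period effect alone puts O higher.
Te > O: this pair runs against the simple trend — see the exception note.
I > Te: I lies to the right of Te in period 5, so the across-period effect alone puts I higher.
Note the exception: Li has a higher electron affinity than B, contrary to the simple trend — B's ns²np¹ configuration gives only a small electron affinity — the sparsely filled np subshell binds an added electron weakly.
Note the exception: Te has a higher electron affinity than O, contrary to the simple trend — O's compact 2p subshell gives strong electron–electron repulsion on the added electron.
Approximate values (kJ/mol): Li 60, B 27, O 141, Sr 5, Te 190, I 295.
So from lowest to highest: Sr < B < Li < O < Te < I.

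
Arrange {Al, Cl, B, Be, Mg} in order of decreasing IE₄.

After 3 electrons have been removed, what remains? Al³⁺ is the bare [Ne] core; Cl³⁺ still has 4 valence electrons; B³⁺ is the bare [He] core; Be³⁺ is already 1 electron into the core; Mg³⁺ is already 1 electron into the core.
Pulling an electron out of a noble-gas core costs far more than removing a remaining valence electron, so Mg, Al, Be and B sit at the high end of IE_4.
The numbers (kJ/mol): Al 11577, Cl 5159, B 25026, Be 21007, Mg 10543.
So the fourth ionization energies run Cl < Mg < Al < Be < B.

B > Be > Al > Mg > Cl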